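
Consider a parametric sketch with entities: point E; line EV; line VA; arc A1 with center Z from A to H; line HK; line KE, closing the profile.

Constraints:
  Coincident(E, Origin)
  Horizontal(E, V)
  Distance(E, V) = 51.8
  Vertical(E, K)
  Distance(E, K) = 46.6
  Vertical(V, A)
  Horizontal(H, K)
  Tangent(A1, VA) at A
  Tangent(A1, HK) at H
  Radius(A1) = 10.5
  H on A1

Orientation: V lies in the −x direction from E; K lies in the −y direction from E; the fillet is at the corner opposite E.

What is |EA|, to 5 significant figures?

63.138

The virtual corner opposite E is at (-51.800, -46.600). Tangency of A1 to VA means the radius ZA is perpendicular to VA and the tangent condition forces ZH to be normal to HK, with radius 10.5, so the center Z sits 10.5 in from both sides at Z = (-41.300, -36.100). That places the tangent points at A = (-51.800, -36.100) on VA and H = (-41.300, -46.600) on HK. Then |EA| = |A − E| = 63.138.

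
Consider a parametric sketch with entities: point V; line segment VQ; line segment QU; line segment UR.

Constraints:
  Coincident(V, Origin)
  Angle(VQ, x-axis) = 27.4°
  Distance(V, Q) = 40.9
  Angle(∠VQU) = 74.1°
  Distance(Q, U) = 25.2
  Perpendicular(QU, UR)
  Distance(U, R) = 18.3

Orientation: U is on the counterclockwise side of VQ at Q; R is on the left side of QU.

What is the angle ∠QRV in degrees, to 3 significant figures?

92.4°

V is at the origin; VQ runs at 27.4° with length 40.9, so Q = 40.9·(cos 27.4°, sin 27.4°) = (36.3, 18.8). ∠VQU = 74.1°, so QU runs at 27.4° + (180° − 74.1°) = 133° from the x-axis; with |QU| = 25.2, U = Q + 25.2·(cos 133°, sin 133°) = (19.0, 37.2). QU is perpendicular to UR; with |UR| = 18.3 on the left of QU, R = U + 18.3·(-0.728, -0.686) = (5.71, 24.6). Then cos ∠QRV = RQ·RV / (|RQ||RV|), giving 92.4°.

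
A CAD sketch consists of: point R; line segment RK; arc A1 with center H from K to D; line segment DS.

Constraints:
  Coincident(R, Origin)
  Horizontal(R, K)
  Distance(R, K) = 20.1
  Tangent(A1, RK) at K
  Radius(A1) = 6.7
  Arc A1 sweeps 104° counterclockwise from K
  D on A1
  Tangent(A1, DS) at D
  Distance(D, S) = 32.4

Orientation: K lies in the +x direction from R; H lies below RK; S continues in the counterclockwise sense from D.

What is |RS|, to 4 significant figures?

45.17

On A1, K sits at bearing 90° from H; a 104° counterclockwise sweep puts D at bearing 194°, so D = H + 6.7·(cos 194°, sin 194°) = (13.60, -8.321). The tangent condition forces HD to be normal to DS, so DS runs along (−sin 194°, cos 194°); with |DS| = 32.4, S = (21.44, -39.76). Then |RS| = |S − R| = 45.17.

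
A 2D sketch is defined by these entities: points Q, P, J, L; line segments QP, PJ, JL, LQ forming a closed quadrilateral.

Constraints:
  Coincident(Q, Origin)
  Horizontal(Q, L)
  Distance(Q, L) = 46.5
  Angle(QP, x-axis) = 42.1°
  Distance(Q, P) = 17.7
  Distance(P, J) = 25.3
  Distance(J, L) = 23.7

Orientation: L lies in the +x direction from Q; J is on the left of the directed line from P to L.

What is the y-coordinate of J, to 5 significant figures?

21.500

Checks: |PJ| = 25.30 ✓; |JL| = 23.70 ✓.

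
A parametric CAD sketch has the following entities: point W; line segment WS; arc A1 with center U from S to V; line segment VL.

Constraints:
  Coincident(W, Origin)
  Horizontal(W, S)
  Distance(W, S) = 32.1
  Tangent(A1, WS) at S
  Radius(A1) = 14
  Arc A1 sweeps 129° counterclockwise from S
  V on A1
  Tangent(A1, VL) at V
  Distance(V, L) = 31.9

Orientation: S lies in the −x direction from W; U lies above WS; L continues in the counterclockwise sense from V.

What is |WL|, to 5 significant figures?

63.017

W is at the origin; W and S share the same y with |WS| = 32.1 and S on the −x side, so S = (-32.100, 0.0000). The tangent condition forces US to be normal to WS, so U = S + (0, 14) = (-32.100, 14.000). On A1, S sits at bearing -90° from U; a 129° counterclockwise sweep puts V at bearing 39°, so V = U + 14.0·(cos 39°, sin 39°) = (-21.220, 22.810). The tangent condition forces UV to be normal to VL, so VL runs along (−sin 39°, cos 39°); with |VL| = 31.9, L = (-41.295, 47.601). Then |WL| = |L − W| = 63.017.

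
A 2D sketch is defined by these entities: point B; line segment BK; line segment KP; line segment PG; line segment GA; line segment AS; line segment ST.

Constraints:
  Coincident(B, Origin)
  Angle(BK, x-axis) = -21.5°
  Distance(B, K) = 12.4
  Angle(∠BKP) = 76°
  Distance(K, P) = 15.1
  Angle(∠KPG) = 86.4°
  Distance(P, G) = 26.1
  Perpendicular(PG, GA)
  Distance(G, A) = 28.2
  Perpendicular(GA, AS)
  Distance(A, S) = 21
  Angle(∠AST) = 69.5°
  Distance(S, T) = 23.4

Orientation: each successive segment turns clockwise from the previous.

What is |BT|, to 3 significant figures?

5.07

B is at the origin; BK runs at -21.5° with length 12.4, so K = (11.5, -4.54). ∠BKP = 76.0° gives KP at -126° from the x-axis; with |KP| = 15.1, P = (2.77, -16.8). ∠KPG = 86.4° gives PG at 141° from the x-axis; with |PG| = 26.1, G = (-17.5, -0.377). The perpendicularity gives GA at right angles to PG, so GA runs at 50.9°; with |GA| = 28.2, A = (0.299, 21.5). GA is perpendicular to AS, so AS runs at -39.1°; with |AS| = 21.0, S = (16.6, 8.26). ∠AST = 69.5° gives ST at -150° from the x-axis; with |ST| = 23.4, T = (-3.59, -3.58). Then |BT| = |T − B| = 5.07.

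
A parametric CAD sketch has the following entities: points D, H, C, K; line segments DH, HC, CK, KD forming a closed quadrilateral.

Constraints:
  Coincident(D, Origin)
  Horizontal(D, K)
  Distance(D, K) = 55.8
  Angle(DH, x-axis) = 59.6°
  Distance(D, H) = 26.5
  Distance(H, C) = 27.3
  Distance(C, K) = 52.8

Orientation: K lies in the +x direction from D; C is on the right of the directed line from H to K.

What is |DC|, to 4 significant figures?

3.887

D is at the origin; DK is horizontal with |DK| = 55.8 and K in +x, so K = (55.8, 0). DH runs at 59.6° with |DH| = 26.5, so H = (13.41, 22.86). C is determined by |HC| = 27.3 and |CK| = 52.8 together: it lies at the intersection of circle(H, 27.3) and circle(K, 52.8). With |HK| = 48.16, the foot of the radical line on HK is 2.874 from H and the perpendicular offset is √(27.3² − 2.874²) = 27.15. Taking the right-of-HK solution: C = (3.055, -2.403).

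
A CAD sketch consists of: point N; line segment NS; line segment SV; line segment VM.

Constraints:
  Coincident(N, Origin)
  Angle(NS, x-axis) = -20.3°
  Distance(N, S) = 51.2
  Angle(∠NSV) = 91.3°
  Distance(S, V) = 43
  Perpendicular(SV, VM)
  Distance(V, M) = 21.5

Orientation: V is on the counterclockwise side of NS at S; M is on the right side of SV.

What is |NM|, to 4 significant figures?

85.05

∠NSV = 91.3°, so SV runs at -20.3° + (180° − 91.3°) = 68.40° from the x-axis; with |SV| = 43.0, V = S + 43.0·(cos 68.40°, sin 68.40°) = (63.85, 22.22). The perpendicularity gives VM at right angles to SV; with |VM| = 21.5 on the right of SV, M = V + 21.5·(0.9298, -0.3681) = (83.84, 14.30). Then |NM| = |M − N| = 85.05.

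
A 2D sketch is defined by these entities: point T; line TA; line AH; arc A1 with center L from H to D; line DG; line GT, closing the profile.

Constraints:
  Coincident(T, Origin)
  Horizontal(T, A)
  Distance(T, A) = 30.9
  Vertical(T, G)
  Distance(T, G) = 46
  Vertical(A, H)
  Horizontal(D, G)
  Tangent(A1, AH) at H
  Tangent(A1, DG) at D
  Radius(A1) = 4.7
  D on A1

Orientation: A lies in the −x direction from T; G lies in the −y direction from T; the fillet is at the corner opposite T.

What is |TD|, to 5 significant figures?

52.938

The virtual corner opposite T is at (-30.900, -46.000). Tangency of A1 to AH means the radius LH is perpendicular to AH and since A1 is tangent to DG there, LD ⟂ DG, with radius 4.7, so the center L sits 4.7 in from both sides at L = (-26.200, -41.300). That places the tangent points at H = (-30.900, -41.300) on AH and D = (-26.200, -46.000) on DG. Then |TD| = |D − T| = 52.938.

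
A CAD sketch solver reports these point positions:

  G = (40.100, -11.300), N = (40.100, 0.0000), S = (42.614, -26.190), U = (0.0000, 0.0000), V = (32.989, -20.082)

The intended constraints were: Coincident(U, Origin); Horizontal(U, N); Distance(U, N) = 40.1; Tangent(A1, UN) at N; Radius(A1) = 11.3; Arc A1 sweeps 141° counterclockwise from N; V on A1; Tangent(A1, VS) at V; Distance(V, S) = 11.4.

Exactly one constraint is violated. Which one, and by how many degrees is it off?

Tangent(A1, VS) at V — off by 6.60°.

U = (0.00, 0.00) ✓; U.y = 0.00, N.y = 0.00 ✓; |UN| = 40.10 ✓; ∠(GN, NU) = 90.00° ✓; |GN| = 11.30 ✓; bearing(G→V) − bearing(G→N) = 141.0° ✓; |GV| = 11.30 ✓; ∠(GV, VS) = 83.40° ✗; |VS| = 11.40 ✓.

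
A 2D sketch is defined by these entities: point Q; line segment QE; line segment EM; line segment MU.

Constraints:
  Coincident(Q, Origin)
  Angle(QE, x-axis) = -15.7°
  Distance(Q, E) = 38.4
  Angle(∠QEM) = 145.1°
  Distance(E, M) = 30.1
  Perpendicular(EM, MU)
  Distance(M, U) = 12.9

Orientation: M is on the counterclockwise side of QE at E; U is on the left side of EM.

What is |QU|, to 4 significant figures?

62.26

∠QEM = 145.1°, so EM runs at -15.7° + (180° − 145.1°) = 19.20° from the x-axis; with |EM| = 30.1, M = E + 30.1·(cos 19.20°, sin 19.20°) = (65.39, -0.4922). EM is perpendicular to MU; with |MU| = 12.9 on the left of EM, U = M + 12.9·(-0.3289, 0.9444) = (61.15, 11.69). Then |QU| = |U − Q| = 62.26.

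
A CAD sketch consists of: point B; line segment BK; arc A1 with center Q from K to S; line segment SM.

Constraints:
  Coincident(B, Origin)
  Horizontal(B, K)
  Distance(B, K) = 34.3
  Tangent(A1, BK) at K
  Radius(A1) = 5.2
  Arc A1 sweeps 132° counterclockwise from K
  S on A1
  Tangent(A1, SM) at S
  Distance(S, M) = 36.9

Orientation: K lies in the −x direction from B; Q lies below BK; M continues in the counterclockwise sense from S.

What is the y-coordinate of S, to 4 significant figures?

-8.679

B is at the origin; B and K share the same y with |BK| = 34.3 and K on the −x side, so K = (-34.30, 0.000). A1 meets BK tangentially, so QK is at right angles to BK, so Q = K + (0, -5.2) = (-34.30, -5.200). On A1, K sits at bearing 90° from Q; a 132° counterclockwise sweep puts S at bearing 222°, so S = Q + 5.2·(cos 222°, sin 222°) = (-38.16, -8.679). So S.y = -8.679.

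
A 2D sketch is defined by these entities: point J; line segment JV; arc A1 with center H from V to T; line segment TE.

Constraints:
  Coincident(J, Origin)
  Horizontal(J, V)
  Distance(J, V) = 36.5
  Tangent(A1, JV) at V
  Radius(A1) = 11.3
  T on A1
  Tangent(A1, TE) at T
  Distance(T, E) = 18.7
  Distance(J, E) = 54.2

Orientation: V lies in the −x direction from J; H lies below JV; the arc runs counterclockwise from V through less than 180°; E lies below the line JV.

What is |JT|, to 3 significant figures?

49.5

J is at the origin; J and V share the same y with |JV| = 36.5 and V on the −x side, so V = (-36.5, 0.00). The tangent condition forces HV to be normal to JV, so H = V + (0, -11.3) = (-36.5, -11.3). Since HT ⟂ TE (tangency), |HE| = √(11.3² + 18.7²) = 21.8 regardless of where T sits on A1. So E lies on both circle(J, 54.2) and circle(H, 21.8); the below-JV intersection is E = (-43.8, -31.9). T is the foot of the tangent from E: T = (-47.6, -13.6).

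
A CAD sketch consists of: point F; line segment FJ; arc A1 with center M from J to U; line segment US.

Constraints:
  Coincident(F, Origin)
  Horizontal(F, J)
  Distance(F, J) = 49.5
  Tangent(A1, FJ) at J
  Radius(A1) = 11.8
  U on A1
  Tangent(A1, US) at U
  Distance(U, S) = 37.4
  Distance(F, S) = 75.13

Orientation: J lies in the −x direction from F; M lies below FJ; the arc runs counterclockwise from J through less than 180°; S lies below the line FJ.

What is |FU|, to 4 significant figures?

62.65

Checks: |MU| = 11.80 ✓; ∠(MU, US) = 90.00° ✓; |US| = 37.40 ✓; |FS| = 75.13 ✓.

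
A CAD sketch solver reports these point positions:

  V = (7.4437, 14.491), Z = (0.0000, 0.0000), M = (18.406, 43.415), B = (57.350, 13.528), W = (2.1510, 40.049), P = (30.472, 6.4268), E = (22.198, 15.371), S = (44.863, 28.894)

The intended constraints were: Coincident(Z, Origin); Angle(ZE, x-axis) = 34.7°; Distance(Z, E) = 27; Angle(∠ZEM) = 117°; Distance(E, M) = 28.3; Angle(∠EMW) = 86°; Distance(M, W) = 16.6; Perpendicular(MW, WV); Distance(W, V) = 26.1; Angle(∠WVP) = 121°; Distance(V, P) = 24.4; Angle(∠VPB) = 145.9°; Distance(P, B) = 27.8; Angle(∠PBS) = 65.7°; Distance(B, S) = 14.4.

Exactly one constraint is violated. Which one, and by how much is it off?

Distance(B, S) = 14.4 — off by 5.40.

Z = (0.00, 0.00) ✓; ZE at 34.70° ✓; |ZE| = 27.00 ✓; ∠ZEM = 117.0° ✓; |EM| = 28.30 ✓; ∠EMW = 86.00° ✓; |MW| = 16.60 ✓; ∠(MW, WV) = 90.00° ✓; |WV| = 26.10 ✓; ∠WVP = 121.0° ✓; |VP| = 24.40 ✓; ∠VPB = 145.9° ✓; |PB| = 27.80 ✓; ∠PBS = 65.70° ✓; |BS| = 19.80 ✗.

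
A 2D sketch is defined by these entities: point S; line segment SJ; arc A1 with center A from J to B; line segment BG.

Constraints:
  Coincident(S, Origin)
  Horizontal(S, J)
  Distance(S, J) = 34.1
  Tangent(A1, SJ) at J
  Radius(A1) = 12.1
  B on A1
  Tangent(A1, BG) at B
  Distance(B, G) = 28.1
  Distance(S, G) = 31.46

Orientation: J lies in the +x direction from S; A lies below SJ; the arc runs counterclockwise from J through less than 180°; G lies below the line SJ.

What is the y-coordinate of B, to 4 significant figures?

-5.907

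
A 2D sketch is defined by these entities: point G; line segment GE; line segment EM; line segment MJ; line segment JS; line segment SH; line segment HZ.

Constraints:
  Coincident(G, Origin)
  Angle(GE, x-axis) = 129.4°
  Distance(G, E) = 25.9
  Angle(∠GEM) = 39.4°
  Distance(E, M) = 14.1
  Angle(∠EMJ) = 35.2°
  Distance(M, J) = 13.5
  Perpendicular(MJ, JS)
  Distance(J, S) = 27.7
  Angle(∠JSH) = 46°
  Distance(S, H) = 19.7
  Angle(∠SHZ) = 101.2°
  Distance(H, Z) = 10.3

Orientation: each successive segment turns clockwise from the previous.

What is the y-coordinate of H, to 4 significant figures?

30.35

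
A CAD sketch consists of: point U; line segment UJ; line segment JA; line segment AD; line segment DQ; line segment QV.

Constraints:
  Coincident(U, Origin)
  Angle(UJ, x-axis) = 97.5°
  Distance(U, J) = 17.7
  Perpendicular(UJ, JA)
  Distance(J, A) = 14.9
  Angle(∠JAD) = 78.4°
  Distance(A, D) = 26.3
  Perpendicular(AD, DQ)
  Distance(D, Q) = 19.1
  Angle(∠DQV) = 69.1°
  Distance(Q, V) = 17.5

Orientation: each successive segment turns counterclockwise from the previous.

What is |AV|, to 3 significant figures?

16.3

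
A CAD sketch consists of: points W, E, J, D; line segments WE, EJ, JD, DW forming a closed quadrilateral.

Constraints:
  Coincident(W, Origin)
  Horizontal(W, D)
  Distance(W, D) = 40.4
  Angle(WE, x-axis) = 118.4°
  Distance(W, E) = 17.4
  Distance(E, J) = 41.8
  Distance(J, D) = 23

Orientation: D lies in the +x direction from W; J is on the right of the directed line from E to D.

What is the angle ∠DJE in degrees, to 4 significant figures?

99.80°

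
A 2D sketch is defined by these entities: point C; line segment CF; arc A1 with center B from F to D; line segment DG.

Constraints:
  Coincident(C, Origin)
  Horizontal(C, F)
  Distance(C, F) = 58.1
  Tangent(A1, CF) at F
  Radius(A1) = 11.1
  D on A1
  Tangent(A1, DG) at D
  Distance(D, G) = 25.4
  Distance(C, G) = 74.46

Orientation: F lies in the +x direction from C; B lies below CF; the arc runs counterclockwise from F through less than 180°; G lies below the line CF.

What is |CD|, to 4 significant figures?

52.14

C is at the origin; C and F share the same y with |CF| = 58.1 and F on the +x side, so F = (58.10, 0.000). A1 meets CF tangentially, so BF is at right angles to CF, so B = F + (0, -11.1) = (58.10, -11.10). Since BD ⟂ DG (tangency), |BG| = √(11.1² + 25.4²) = 27.72 regardless of where D sits on A1. So G lies on both circle(C, 74.46) and circle(B, 27.72); the below-CF intersection is G = (63.91, -38.20). D is the foot of the tangent from G: D = (49.09, -17.58).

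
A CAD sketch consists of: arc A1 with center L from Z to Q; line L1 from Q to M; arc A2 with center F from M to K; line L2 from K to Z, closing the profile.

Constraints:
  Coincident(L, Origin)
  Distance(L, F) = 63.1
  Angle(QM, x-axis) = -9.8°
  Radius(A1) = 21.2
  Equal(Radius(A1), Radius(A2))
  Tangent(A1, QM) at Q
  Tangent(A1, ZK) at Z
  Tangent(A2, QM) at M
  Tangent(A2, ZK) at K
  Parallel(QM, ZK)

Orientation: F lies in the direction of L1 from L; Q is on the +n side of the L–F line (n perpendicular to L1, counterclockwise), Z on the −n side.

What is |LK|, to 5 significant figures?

66.566

The slot axis is L1's direction at -9.8°, so u = (cos -9.8°, sin -9.8°) = (0.98541, -0.17021) and n = (−sin -9.8°, cos -9.8°) = (0.17021, 0.98541). L is at the origin and F lies 63.1 along u from L, so F = 63.1·u = (62.179, -10.740). Tangency of A1 to both parallel lines with radius 21.2 puts Q and Z at L ± 21.2·n: Q = (3.6084, 20.891), Z = (-3.6084, -20.891). Equal radii place M and K the same way about F: M = F + 21.2·n = (65.788, 10.150), K = F − 21.2·n = (58.571, -31.631). Then |LK| = |K − L| = 66.566.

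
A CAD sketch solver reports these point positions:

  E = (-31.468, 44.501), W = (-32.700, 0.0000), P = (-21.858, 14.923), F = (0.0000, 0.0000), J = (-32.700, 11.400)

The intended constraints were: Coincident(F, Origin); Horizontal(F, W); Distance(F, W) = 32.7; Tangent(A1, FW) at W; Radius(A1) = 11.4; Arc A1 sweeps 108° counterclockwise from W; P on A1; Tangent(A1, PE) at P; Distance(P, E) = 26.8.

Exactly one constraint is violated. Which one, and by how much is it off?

Distance(P, E) = 26.8 — off by 4.30.

F = (0.00, 0.00) ✓; F.y = 0.00, W.y = 0.00 ✓; |FW| = 32.70 ✓; ∠(JW, WF) = 90.00° ✓; |JW| = 11.40 ✓; bearing(J→P) − bearing(J→W) = 108.0° ✓; |JP| = 11.40 ✓; ∠(JP, PE) = 90.00° ✓; |PE| = 31.10 ✗.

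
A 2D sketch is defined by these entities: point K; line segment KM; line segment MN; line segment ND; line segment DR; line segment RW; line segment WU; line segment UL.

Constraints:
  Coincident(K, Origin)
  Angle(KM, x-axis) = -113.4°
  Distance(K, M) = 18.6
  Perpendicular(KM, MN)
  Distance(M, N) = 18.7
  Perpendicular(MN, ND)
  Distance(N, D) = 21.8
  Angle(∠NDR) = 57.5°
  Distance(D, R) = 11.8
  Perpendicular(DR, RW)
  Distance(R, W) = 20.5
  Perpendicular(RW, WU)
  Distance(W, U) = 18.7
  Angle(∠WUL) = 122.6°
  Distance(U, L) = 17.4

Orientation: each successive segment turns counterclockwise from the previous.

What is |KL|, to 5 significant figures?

36.250

K is at the origin; KM runs at -113.4° with length 18.6, so M = (-7.3870, -17.070). KM is perpendicular to MN, so MN runs at -23.400°; with |MN| = 18.7, N = (9.7751, -24.497). MN is perpendicular to ND, so ND runs at 66.600°; with |ND| = 21.8, D = (18.433, -4.4899). ∠NDR = 57.5° gives DR at -170.90° from the x-axis; with |DR| = 11.8, R = (6.7814, -6.3561). The perpendicularity gives RW at right angles to DR, so RW runs at -80.900°; with |RW| = 20.5, W = (10.024, -26.598). RW ⟂ WU, so WU runs at 9.1000°; with |WU| = 18.7, U = (28.488, -23.641). ∠WUL = 122.6° gives UL at 66.500° from the x-axis; with |UL| = 17.4, L = (35.427, -7.6837). Then |KL| = |L − K| = 36.250.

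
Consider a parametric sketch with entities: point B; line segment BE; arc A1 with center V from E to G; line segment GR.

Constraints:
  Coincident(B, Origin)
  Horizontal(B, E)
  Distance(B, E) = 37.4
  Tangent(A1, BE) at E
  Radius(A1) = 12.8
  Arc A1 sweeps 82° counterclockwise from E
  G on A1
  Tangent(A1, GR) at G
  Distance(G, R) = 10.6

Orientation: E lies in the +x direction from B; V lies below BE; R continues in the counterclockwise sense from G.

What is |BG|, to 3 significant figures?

27.1

A1 meets BE tangentially, so VE is at right angles to BE, so V = E + (0, -12.8) = (37.4, -12.8). On A1, E sits at bearing 90° from V; an 82° counterclockwise sweep puts G at bearing 172°, so G = V + 12.8·(cos 172°, sin 172°) = (24.7, -11.0). Then |BG| = |G − B| = 27.1.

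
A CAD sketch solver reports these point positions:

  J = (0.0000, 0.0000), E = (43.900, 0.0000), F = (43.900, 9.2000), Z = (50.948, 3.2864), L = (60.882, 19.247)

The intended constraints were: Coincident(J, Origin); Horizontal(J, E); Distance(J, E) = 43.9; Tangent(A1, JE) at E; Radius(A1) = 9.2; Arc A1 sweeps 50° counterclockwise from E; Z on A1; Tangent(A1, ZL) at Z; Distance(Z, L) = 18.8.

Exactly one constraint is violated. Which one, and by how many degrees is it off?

Tangent(A1, ZL) at Z — off by 8.10°.

J = (0.00, 0.00) ✓; J.y = 0.00, E.y = 0.00 ✓; |JE| = 43.90 ✓; ∠(FE, EJ) = 90.00° ✓; |FE| = 9.200 ✓; bearing(F→Z) − bearing(F→E) = 50.00° ✓; |FZ| = 9.200 ✓; ∠(FZ, ZL) = 81.90° ✗; |ZL| = 18.80 ✓.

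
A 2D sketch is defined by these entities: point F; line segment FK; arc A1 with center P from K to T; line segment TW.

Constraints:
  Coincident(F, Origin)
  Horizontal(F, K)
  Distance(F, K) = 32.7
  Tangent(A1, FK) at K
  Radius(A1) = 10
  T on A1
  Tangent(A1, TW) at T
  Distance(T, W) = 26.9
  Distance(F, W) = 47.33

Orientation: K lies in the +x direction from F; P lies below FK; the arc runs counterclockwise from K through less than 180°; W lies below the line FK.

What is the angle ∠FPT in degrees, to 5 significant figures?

27.629°

Checks: ∠(PK, KF) = 90.00° ✓; |PT| = 10.00 ✓; ∠(PT, TW) = 90.00° ✓; |TW| = 26.90 ✓; |FW| = 47.33 ✓.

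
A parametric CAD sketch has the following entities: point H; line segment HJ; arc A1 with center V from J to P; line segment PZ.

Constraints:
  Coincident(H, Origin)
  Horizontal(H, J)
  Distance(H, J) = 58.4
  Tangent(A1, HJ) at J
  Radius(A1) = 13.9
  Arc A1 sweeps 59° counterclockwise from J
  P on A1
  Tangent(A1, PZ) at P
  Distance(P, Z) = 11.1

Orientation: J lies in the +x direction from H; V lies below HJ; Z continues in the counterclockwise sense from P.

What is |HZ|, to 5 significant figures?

43.890

On A1, J sits at bearing 90° from V; a 59° counterclockwise sweep puts P at bearing 149°, so P = V + 13.9·(cos 149°, sin 149°) = (46.485, -6.7410). The tangent condition forces VP to be normal to PZ, so PZ runs along (−sin 149°, cos 149°); with |PZ| = 11.1, Z = (40.768, -16.256). Then |HZ| = |Z − H| = 43.890.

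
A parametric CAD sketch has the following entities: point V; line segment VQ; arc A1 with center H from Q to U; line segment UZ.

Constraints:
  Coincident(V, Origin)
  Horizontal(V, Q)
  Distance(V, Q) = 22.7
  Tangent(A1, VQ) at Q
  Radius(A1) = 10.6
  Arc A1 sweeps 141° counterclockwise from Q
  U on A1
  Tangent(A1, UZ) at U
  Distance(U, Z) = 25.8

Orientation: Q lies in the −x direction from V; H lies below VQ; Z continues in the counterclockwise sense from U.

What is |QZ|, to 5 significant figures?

37.539

V is at the origin; V and Q share the same y with |VQ| = 22.7 and Q on the −x side, so Q = (-22.700, 0.0000). Tangency of A1 to VQ means the radius HQ is perpendicular to VQ, so H = Q + (0, -10.6) = (-22.700, -10.600). On A1, Q sits at bearing 90° from H; a 141° counterclockwise sweep puts U at bearing 231°, so U = H + 10.6·(cos 231°, sin 231°) = (-29.371, -18.838). Since A1 is tangent to UZ there, HU ⟂ UZ, so UZ runs along (−sin 231°, cos 231°); with |UZ| = 25.8, Z = (-9.3204, -35.074). Then |QZ| = |Z − Q| = 37.539.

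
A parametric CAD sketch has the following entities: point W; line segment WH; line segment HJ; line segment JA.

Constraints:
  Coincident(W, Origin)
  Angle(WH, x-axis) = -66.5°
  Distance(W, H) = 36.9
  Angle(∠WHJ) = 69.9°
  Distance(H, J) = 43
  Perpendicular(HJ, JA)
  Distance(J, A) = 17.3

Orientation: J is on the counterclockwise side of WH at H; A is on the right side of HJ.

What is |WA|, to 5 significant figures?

60.152

W is at the origin; WH runs at -66.5° with length 36.9, so H = 36.9·(cos -66.5°, sin -66.5°) = (14.714, -33.840). ∠WHJ = 69.9°, so HJ runs at -66.5° + (180° − 69.9°) = 43.600° from the x-axis; with |HJ| = 43.0, J = H + 43.0·(cos 43.600°, sin 43.600°) = (45.853, -4.1859). The perpendicularity gives JA at right angles to HJ; with |JA| = 17.3 on the right of HJ, A = J + 17.3·(0.68962, -0.72417) = (57.784, -16.714). Then |WA| = |A − W| = 60.152.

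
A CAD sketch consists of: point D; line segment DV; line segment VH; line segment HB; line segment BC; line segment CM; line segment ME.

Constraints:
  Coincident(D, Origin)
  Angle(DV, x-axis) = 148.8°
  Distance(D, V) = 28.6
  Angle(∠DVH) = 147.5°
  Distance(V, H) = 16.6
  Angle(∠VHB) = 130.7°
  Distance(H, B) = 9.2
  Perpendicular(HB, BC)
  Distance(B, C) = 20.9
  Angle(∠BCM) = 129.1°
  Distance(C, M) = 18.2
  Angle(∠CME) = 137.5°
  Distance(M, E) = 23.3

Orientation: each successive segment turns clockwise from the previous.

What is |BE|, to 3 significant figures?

48.6

D is at the origin; DV runs at 148.8° with length 28.6, so V = (-24.5, 14.8). ∠DVH = 147.5° gives VH at 116° from the x-axis; with |VH| = 16.6, H = (-31.8, 29.7). ∠VHB = 130.7° gives HB at 67.0° from the x-axis; with |HB| = 9.2, B = (-28.2, 38.2). HB is perpendicular to BC, so BC runs at -23.0°; with |BC| = 20.9, C = (-8.99, 30.0). ∠BCM = 129.1° gives CM at -73.9° from the x-axis; with |CM| = 18.2, M = (-3.94, 12.5). ∠CME = 137.5° gives ME at -116° from the x-axis; with |ME| = 23.3, E = (-14.3, -8.36). Then |BE| = |E − B| = 48.6.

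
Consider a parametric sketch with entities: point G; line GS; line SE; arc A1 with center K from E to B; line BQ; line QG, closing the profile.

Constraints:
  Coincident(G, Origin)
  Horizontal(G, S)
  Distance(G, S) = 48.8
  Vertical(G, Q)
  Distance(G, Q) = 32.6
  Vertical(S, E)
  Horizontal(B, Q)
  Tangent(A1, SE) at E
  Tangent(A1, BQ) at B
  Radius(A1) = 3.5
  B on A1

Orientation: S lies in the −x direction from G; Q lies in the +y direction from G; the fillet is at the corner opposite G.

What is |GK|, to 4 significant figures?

53.84

G is at the origin; G and S share the same y with |GS| = 48.8 and S on the −x side, so S = (-48.80, 0.000). GQ is vertical with |GQ| = 32.6 and Q on the +y side, so Q = (0.000, 32.60). The virtual corner opposite G is at (-48.80, 32.60). Tangency of A1 to SE means the radius KE is perpendicular to SE and the tangent condition forces KB to be normal to BQ, with radius 3.5, so the center K sits 3.5 in from both sides at K = (-45.30, 29.10). Then |GK| = |K − G| = 53.84.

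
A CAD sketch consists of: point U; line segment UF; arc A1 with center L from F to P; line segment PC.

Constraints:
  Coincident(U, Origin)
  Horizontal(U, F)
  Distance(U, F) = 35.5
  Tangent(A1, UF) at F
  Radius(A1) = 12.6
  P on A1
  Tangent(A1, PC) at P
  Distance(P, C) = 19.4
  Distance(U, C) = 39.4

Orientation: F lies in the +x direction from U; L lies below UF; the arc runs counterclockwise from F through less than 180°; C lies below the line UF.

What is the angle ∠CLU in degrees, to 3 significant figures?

76.7°

U is at the origin; U and F share the same y with |UF| = 35.5 and F on the +x side, so F = (35.5, 0.00). Since A1 is tangent to UF there, LF ⟂ UF, so L = F + (0, -12.6) = (35.5, -12.6). Since LP ⟂ PC (tangency), |LC| = √(12.6² + 19.4²) = 23.1 regardless of where P sits on A1. So C lies on both circle(U, 39.4) and circle(L, 23.1); the below-UF intersection is C = (22.9, -32.0). P is the foot of the tangent from C: P = (22.9, -12.6).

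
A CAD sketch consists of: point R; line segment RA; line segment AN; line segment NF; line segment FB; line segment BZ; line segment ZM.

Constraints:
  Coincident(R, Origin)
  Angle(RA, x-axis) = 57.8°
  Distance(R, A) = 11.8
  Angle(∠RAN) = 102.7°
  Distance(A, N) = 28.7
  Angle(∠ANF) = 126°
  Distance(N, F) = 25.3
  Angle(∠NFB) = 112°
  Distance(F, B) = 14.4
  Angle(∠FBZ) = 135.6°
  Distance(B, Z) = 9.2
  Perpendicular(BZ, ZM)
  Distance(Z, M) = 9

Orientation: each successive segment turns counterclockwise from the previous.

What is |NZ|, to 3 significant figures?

34.9

R is at the origin; RA runs at 57.8° with length 11.8, so A = (6.29, 9.99). ∠RAN = 102.7° gives AN at 135° from the x-axis; with |AN| = 28.7, N = (-14.0, 30.2). ∠ANF = 126.0° gives NF at -171° from the x-axis; with |NF| = 25.3, F = (-39.0, 26.2). ∠NFB = 112.0° gives FB at -103° from the x-axis; with |FB| = 14.4, B = (-42.2, 12.2). ∠FBZ = 135.6° gives BZ at -58.5° from the x-axis; with |BZ| = 9.2, Z = (-37.4, 4.36). Then |NZ| = |Z − N| = 34.9.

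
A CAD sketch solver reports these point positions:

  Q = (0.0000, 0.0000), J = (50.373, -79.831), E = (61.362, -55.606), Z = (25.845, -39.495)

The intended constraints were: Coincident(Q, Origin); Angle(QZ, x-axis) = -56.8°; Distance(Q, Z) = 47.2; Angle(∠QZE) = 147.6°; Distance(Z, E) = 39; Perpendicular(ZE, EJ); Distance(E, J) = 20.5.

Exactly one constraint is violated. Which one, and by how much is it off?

Distance(E, J) = 20.5 — off by 6.10.

Q = (0.00, 0.00) ✓; QZ at -56.80° ✓; |QZ| = 47.20 ✓; ∠QZE = 147.6° ✓; |ZE| = 39.00 ✓; ∠(ZE, EJ) = 90.00° ✓; |EJ| = 26.60 ✗.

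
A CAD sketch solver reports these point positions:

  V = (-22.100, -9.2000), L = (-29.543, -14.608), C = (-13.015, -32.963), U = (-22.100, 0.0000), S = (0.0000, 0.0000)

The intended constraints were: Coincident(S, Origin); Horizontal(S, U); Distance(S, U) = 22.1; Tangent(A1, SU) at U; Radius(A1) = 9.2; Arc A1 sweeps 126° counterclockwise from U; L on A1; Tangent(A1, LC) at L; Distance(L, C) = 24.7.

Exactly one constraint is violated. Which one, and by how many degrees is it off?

Tangent(A1, LC) at L — off by 6.00°.

S = (0.00, 0.00) ✓; S.y = 0.00, U.y = 0.00 ✓; |SU| = 22.10 ✓; ∠(VU, US) = 90.00° ✓; |VU| = 9.200 ✓; bearing(V→L) − bearing(V→U) = 126.0° ✓; |VL| = 9.200 ✓; ∠(VL, LC) = 84.00° ✗; |LC| = 24.70 ✓.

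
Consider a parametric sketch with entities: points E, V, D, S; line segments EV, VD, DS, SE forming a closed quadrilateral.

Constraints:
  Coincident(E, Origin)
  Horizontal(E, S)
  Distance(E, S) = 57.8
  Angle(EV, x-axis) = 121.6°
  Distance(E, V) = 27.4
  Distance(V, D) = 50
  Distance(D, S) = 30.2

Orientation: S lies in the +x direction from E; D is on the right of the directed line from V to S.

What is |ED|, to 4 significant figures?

28.03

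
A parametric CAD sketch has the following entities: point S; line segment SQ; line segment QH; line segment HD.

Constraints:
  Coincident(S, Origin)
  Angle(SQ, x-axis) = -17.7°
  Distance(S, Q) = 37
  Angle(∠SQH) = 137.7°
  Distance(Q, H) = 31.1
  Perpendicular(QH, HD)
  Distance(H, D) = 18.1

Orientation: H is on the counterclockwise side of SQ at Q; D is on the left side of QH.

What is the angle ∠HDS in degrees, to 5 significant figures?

96.635°

S is at the origin; SQ runs at -17.7° with length 37.0, so Q = 37.0·(cos -17.7°, sin -17.7°) = (35.248, -11.249). ∠SQH = 137.7°, so QH runs at -17.7° + (180° − 137.7°) = 24.600° from the x-axis; with |QH| = 31.1, H = Q + 31.1·(cos 24.600°, sin 24.600°) = (63.526, 1.6971). The perpendicularity gives HD at right angles to QH; with |HD| = 18.1 on the left of QH, D = H + 18.1·(-0.41628, 0.90924) = (55.991, 18.154). Then cos ∠HDS = DH·DS / (|DH||DS|), giving 96.635°.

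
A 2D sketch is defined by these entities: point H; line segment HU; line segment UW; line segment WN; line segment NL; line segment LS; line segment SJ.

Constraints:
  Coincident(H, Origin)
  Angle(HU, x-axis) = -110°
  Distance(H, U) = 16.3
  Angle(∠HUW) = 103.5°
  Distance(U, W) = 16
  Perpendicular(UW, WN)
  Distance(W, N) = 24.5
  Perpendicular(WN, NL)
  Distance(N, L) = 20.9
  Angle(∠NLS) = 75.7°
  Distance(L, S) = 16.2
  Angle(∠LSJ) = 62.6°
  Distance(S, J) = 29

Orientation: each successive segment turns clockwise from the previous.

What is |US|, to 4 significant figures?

8.848

H is at the origin; HU runs at -110.0° with length 16.3, so U = (-5.575, -15.32). ∠HUW = 103.5° gives UW at 173.5° from the x-axis; with |UW| = 16.0, W = (-21.47, -13.51). UW is perpendicular to WN, so WN runs at 83.50°; with |WN| = 24.5, N = (-18.70, 10.84). WN ⟂ NL, so NL runs at -6.500°; with |NL| = 20.9, L = (2.067, 8.471). ∠NLS = 75.7° gives LS at -110.8° from the x-axis; with |LS| = 16.2, S = (-3.686, -6.673). Then |US| = |S − U| = 8.848.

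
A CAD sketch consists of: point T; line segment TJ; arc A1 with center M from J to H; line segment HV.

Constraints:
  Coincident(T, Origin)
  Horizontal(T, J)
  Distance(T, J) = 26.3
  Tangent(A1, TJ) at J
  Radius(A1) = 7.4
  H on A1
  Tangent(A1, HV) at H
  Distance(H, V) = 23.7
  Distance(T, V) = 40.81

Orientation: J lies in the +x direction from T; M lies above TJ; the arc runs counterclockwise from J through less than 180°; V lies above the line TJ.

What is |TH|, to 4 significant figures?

34.70

T is at the origin; TJ is horizontal with |TJ| = 26.3 and J on the +x side, so J = (26.30, 0.000). Tangency of A1 to TJ means the radius MJ is perpendicular to TJ, so M = J + (0, 7.4) = (26.30, 7.400). Since MH ⟂ HV (tangency), |MV| = √(7.4² + 23.7²) = 24.83 regardless of where H sits on A1. So V lies on both circle(T, 40.81) and circle(M, 24.83); the above-TJ intersection is V = (25.07, 32.20). H is the foot of the tangent from V: H = (33.25, 9.951).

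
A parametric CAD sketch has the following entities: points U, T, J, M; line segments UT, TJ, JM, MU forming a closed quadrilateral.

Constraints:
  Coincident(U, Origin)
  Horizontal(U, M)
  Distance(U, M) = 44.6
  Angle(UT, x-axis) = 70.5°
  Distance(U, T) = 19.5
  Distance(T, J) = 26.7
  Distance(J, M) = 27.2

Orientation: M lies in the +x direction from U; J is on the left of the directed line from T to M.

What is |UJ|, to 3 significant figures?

40.6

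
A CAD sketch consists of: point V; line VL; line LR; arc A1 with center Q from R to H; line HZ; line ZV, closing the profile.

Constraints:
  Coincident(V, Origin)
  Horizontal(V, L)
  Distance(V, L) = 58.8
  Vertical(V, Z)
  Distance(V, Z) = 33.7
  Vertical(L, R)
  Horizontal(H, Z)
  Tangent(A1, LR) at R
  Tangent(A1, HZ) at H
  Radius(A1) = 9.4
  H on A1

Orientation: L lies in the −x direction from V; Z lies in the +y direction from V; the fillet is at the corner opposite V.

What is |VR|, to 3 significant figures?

63.6

The virtual corner opposite V is at (-58.8, 33.7). Tangency of A1 to LR means the radius QR is perpendicular to LR and since A1 is tangent to HZ there, QH ⟂ HZ, with radius 9.4, so the center Q sits 9.4 in from both sides at Q = (-49.4, 24.3). That places the tangent points at R = (-58.8, 24.3) on LR and H = (-49.4, 33.7) on HZ. Then |VR| = |R − V| = 63.6.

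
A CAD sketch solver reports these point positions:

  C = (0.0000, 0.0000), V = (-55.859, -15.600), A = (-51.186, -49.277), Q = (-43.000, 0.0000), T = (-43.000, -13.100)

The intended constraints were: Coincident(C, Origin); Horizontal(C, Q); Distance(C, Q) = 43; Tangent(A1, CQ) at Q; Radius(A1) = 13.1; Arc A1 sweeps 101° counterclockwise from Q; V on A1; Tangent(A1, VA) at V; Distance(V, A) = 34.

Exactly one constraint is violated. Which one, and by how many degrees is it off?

Tangent(A1, VA) at V — off by 3.10°.

C = (0.00, 0.00) ✓; C.y = 0.00, Q.y = 0.00 ✓; |CQ| = 43.00 ✓; ∠(TQ, QC) = 90.00° ✓; |TQ| = 13.10 ✓; bearing(T→V) − bearing(T→Q) = 101.0° ✓; |TV| = 13.10 ✓; ∠(TV, VA) = 93.10° ✗; |VA| = 34.00 ✓.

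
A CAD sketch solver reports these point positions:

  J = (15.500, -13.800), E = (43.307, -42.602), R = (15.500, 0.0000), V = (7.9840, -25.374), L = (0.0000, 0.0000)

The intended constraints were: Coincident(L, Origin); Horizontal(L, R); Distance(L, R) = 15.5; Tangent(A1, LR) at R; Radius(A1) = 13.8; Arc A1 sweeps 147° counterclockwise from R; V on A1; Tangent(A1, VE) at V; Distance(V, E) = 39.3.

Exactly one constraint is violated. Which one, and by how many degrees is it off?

Tangent(A1, VE) at V — off by 7.00°.

L = (0.00, 0.00) ✓; L.y = 0.00, R.y = 0.00 ✓; |LR| = 15.50 ✓; ∠(JR, RL) = 90.00° ✓; |JR| = 13.80 ✓; bearing(J→V) − bearing(J→R) = 147.0° ✓; |JV| = 13.80 ✓; ∠(JV, VE) = 83.00° ✗; |VE| = 39.30 ✓.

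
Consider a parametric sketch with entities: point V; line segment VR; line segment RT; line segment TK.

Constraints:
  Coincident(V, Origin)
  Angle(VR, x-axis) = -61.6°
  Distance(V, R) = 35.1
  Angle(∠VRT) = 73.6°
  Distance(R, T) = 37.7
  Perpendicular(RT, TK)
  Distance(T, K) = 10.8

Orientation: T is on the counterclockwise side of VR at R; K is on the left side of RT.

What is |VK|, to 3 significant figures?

36.0

V is at the origin; VR runs at -61.6° with length 35.1, so R = 35.1·(cos -61.6°, sin -61.6°) = (16.7, -30.9). ∠VRT = 73.6°, so RT runs at -61.6° + (180° − 73.6°) = 44.8° from the x-axis; with |RT| = 37.7, T = R + 37.7·(cos 44.8°, sin 44.8°) = (43.4, -4.31). RT ⟂ TK; with |TK| = 10.8 on the left of RT, K = T + 10.8·(-0.705, 0.710) = (35.8, 3.35). Then |VK| = |K − V| = 36.0.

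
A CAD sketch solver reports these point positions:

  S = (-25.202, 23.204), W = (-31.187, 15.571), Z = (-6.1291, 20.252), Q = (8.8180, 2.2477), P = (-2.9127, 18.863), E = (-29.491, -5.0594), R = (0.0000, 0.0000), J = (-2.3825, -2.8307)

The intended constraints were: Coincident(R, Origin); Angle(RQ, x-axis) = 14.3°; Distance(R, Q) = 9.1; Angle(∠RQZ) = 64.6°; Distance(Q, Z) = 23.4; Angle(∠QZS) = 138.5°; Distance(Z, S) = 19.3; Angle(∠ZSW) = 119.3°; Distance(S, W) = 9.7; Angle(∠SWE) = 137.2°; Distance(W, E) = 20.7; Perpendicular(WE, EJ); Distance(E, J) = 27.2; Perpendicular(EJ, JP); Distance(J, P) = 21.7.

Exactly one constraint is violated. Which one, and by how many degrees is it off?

Perpendicular(EJ, JP) — off by 3.30°.

R = (0.00, 0.00) ✓; RQ at 14.30° ✓; |RQ| = 9.100 ✓; ∠RQZ = 64.60° ✓; |QZ| = 23.40 ✓; ∠QZS = 138.5° ✓; |ZS| = 19.30 ✓; ∠ZSW = 119.3° ✓; |SW| = 9.700 ✓; ∠SWE = 137.2° ✓; |WE| = 20.70 ✓; ∠(WE, EJ) = 90.00° ✓; |EJ| = 27.20 ✓; ∠(EJ, JP) = 86.70° ✗; |JP| = 21.70 ✓.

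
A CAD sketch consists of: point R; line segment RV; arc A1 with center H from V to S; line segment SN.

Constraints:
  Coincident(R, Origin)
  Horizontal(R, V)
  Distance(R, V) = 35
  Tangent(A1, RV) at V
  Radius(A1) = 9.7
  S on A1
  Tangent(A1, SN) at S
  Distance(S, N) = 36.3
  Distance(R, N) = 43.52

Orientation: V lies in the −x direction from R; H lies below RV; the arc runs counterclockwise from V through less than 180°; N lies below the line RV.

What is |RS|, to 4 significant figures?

44.78

Checks: |HS| = 9.700 ✓; ∠(HS, SN) = 90.00° ✓; |SN| = 36.30 ✓; |RN| = 43.52 ✓.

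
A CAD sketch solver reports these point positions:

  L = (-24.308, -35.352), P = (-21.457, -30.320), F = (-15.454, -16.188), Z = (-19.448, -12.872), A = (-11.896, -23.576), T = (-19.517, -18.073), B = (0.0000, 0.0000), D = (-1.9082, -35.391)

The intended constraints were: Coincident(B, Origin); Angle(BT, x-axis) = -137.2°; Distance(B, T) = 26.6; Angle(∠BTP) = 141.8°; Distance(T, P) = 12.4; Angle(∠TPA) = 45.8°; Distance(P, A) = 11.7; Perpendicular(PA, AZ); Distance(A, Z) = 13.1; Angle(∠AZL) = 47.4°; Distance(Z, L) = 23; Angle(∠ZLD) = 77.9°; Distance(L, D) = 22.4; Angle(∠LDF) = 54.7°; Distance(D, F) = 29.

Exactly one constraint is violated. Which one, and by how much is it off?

Distance(D, F) = 29 — off by 5.50.

B = (0.00, 0.00) ✓; BT at -137.2° ✓; |BT| = 26.60 ✓; ∠BTP = 141.8° ✓; |TP| = 12.40 ✓; ∠TPA = 45.80° ✓; |PA| = 11.70 ✓; ∠(PA, AZ) = 90.01° ✓; |AZ| = 13.10 ✓; ∠AZL = 47.40° ✓; |ZL| = 23.00 ✓; ∠ZLD = 77.90° ✓; |LD| = 22.40 ✓; ∠LDF = 54.70° ✓; |DF| = 23.50 ✗.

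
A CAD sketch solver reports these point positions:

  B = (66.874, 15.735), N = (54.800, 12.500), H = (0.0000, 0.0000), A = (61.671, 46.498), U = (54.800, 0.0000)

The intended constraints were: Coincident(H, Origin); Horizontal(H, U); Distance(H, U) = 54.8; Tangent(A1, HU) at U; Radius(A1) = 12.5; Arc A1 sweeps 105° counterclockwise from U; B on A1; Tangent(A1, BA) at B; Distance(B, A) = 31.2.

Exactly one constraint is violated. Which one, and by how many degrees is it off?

Tangent(A1, BA) at B — off by 5.40°.

H = (0.00, 0.00) ✓; H.y = 0.00, U.y = 0.00 ✓; |HU| = 54.80 ✓; ∠(NU, UH) = 90.00° ✓; |NU| = 12.50 ✓; bearing(N→B) − bearing(N→U) = 105.0° ✓; |NB| = 12.50 ✓; ∠(NB, BA) = 95.40° ✗; |BA| = 31.20 ✓.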